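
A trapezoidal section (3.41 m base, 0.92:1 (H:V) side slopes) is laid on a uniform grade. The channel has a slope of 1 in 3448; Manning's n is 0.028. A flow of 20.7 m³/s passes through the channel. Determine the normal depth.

y_n = 3.49 m

Manning's equation rearranged: A R^(2/3) = nQ / (1·√S) = 0.028 × 20.7 / (√0.00029) = 34.03.
Trying y = 2.95 m: A R^(2/3) = 24.52 — too small.
Trying y = 3.49 m: A R^(2/3) = 34.09 — close enough.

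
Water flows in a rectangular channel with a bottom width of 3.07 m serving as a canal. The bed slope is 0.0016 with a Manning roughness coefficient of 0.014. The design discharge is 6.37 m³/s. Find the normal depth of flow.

y_n = 1.01 m

Manning's equation rearranged: A R^(2/3) = nQ / (1·√S) = 0.014 × 6.37 / (√0.0016) = 2.23.
Try y = 0.738 m: A R^(2/3) = 1.424 — short.
Try y = 1.29 m: A R^(2/3) = 3.125 — over.
Try y = 1.01 m: A R^(2/3) = 2.228 — close enough.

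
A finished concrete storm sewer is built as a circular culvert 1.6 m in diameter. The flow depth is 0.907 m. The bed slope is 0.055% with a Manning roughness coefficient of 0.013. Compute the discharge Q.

For a circular section of diameter D = 1.6 m at depth y = 0.907 m, the central angle is θ = 2 arccos(1 − 2y/D) = 3.41 rad. Then A = (D²/8)(θ − sin θ) = 1.176 m² and P = Dθ/2 = 2.728 m.
Hydraulic radius R = A/P = 1.176/2.728 = 0.4311 m.
Manning's equation: Q = (1/n) A R^(2/3) S^(1/2) = (1/0.013) × 1.176 × 0.4311^(2/3) × 0.00055^(1/2) = 1.21 m³/s.

Q = 1.21 m³/s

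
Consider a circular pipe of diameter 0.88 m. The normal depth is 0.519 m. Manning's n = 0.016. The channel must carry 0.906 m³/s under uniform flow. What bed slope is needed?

S = 0.00999

For a circular section of diameter D = 0.88 m at depth y = 0.519 m, the central angle is θ = 2 arccos(1 − 2y/D) = 3.503 rad. Then A = (D²/8)(θ − sin θ) = 0.3733 m² and P = Dθ/2 = 1.541 m.
Hydraulic radius R = A/P = 0.3733/1.541 = 0.2422 m.
From Manning's equation, S = [nQ / (1 A R^(2/3))]² = [0.016 × 0.906 / (1 × 0.3733 × 0.2422^(2/3))]² = 0.00999.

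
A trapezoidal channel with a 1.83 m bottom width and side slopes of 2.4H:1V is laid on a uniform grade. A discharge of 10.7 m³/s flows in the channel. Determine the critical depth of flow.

y_c = 1.01 m

At critical depth, Q² T / (g A³) = 1, i.e. A³/T = Q²/g = 10.7²/9.81 = 11.67.
At y = 0.729 m: A³/T = 3.334 — too small.
At y = 1.12 m: A³/T = 17.98 — too large.
At y = 1.01 m: A³/T = 11.88 — close enough.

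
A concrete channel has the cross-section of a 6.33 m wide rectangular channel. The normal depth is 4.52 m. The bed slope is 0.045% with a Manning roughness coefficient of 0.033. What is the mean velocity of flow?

Flow area A = b·y = 6.33 × 4.52 = 28.61 m². Wetted perimeter P = b + 2y = 6.33 + 2×4.52 = 15.37 m.
Hydraulic radius R = A/P = 28.61/15.37 = 1.862 m.
From Manning's equation, V = (1/n) R^(2/3) S^(1/2) = (1/0.033) × 1.862^(2/3) × 0.00045^(1/2) = 0.973 m/s.

V = 0.973 m/s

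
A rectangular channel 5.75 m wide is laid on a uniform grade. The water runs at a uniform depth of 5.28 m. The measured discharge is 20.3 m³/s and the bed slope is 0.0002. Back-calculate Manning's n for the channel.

Flow area A = b·y = 5.75 × 5.28 = 30.36 m². Wetted perimeter P = b + 2y = 5.75 + 2×5.28 = 16.31 m.
Hydraulic radius R = A/P = 30.36/16.31 = 1.861 m.
Rearranging Manning's equation: n = (1/Q) A R^(2/3) S^(1/2) = (1/20.3) × 30.36 × 1.861^(2/3) × √0.0002 = 0.032.

n = 0.032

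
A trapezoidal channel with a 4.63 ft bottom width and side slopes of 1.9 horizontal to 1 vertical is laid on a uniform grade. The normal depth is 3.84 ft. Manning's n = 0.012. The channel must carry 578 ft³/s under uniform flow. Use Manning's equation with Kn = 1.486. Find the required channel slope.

S = 0.0037

With bottom width b = 4.63 ft and side slope z = 1.9: A = (b + zy)y = (4.63 + 1.9×3.84)×3.84 = 45.8 ft²; P = b + 2y√(1+z²) = 4.63 + 2×3.84×2.147 = 21.12 ft.
Hydraulic radius R = A/P = 45.8/21.12 = 2.168 ft.
From Manning's equation, S = [nQ / (1.486 A R^(2/3))]² = [0.012 × 578 / (1.486 × 45.8 × 2.168^(2/3))]² = 0.0037.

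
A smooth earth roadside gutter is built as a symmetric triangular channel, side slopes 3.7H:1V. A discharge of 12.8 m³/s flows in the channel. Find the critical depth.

y_c = 1.2 m

At critical depth, Q² T / (g A³) = 1, i.e. A³/T = Q²/g = 12.8²/9.81 = 16.7.
Trying y = 0.935 m: A³/T = 4.891 — short.
Trying y = 1.51 m: A³/T = 53.74 — over.
Trying y = 1.2 m: A³/T = 17.03 — ≈ 16.7.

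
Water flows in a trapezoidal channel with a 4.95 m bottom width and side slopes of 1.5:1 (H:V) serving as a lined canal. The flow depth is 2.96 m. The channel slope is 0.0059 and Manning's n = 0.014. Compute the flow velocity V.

With bottom width b = 4.95 m and side slope z = 1.5: A = (b + zy)y = (4.95 + 1.5×2.96)×2.96 = 27.79 m²; P = b + 2y√(1+z²) = 4.95 + 2×2.96×1.803 = 15.62 m.
Hydraulic radius R = A/P = 27.79/15.62 = 1.779 m.
From Manning's equation, V = (1/n) R^(2/3) S^(1/2) = (1/0.014) × 1.779^(2/3) × 0.0059^(1/2) = 8.06 m/s.

V = 8.06 m/s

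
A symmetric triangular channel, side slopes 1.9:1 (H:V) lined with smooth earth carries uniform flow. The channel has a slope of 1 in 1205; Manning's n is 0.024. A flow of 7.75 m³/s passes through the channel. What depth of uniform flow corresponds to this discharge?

Manning's equation rearranged: A R^(2/3) = nQ / (1·√S) = 0.024 × 7.75 / (√0.0008299) = 6.457.
Trying y = 2.23 m: A R^(2/3) = 9.364 — high.
Trying y = 1.64 m: A R^(2/3) = 4.127 — low.
Trying y = 1.94 m: A R^(2/3) = 6.459 — close enough.

y_n = 1.94 m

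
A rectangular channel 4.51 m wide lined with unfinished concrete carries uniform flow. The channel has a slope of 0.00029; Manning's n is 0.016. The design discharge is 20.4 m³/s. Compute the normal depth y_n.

y_n = 3.45 m

Manning's equation rearranged: A R^(2/3) = nQ / (1·√S) = 0.016 × 20.4 / (√0.00029) = 19.17.
Try y = 3.07 m: A R^(2/3) = 16.49 — too small.
Try y = 4.13 m: A R^(2/3) = 23.96 — too large.
Try y = 3.45 m: A R^(2/3) = 19.13 — close enough.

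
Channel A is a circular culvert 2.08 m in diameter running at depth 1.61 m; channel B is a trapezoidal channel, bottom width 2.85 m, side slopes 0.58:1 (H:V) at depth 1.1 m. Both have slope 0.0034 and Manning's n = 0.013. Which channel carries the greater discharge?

Channel A: For a circular section of diameter D = 2.08 m at depth y = 1.61 m, the central angle is θ = 2 arccos(1 − 2y/D) = 4.302 rad. Then A = (D²/8)(θ − sin θ) = 2.822 m² and P = Dθ/2 = 4.474 m. Hydraulic radius R = A/P = 2.822/4.474 = 0.6308 m. Q_A = (1/0.013)·2.822·0.6308^(2/3)·√0.0034 = 9.311 m³/s.
Channel B: With bottom width b = 2.85 m and side slope z = 0.58: A = (b + zy)y = (2.85 + 0.58×1.1)×1.1 = 3.837 m²; P = b + 2y√(1+z²) = 2.85 + 2×1.1×1.156 = 5.393 m. Hydraulic radius R = A/P = 3.837/5.393 = 0.7114 m. Q_B = (1/0.013)·3.837·0.7114^(2/3)·√0.0034 = 13.71 m³/s.
Q_A = 9.311 m³/s vs Q_B = 13.71 m³/s, so channel B carries more.

channel B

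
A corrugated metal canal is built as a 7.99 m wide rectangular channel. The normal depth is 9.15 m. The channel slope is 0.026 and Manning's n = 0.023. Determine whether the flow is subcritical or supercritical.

supercritical

Flow area A = b·y = 7.99 × 9.15 = 73.11 m². Wetted perimeter P = b + 2y = 7.99 + 2×9.15 = 26.29 m.
Hydraulic radius R = A/P = 73.11/26.29 = 2.781 m.
V = (1/n) R^(2/3) √S = (1/0.023) × 2.781^(2/3) × √0.026 = 13.86 m/s. Hydraulic depth D_h = A/T = 73.11/7.99 = 9.15 m.
Froude number Fr = V/√(g·D_h) = 13.86/√(9.81×9.15) = 1.46, which is greater than 1, so the flow is supercritical.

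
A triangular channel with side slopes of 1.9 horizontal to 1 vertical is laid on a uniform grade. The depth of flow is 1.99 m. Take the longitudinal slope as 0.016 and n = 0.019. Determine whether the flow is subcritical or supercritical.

For a triangular section with side slope z = 1.9: A = zy² = 1.9×1.99² = 7.524 m²; P = 2y√(1+z²) = 2×1.99×2.147 = 8.545 m.
Hydraulic radius R = A/P = 7.524/8.545 = 0.8805 m.
V = (1/n) R^(2/3) √S = (1/0.019) × 0.8805^(2/3) × √0.016 = 6.116 m/s. Hydraulic depth D_h = A/T = 7.524/7.562 = 0.995 m.
Froude number Fr = V/√(g·D_h) = 6.116/√(9.81×0.995) = 1.96, which is greater than 1, so the flow is supercritical.

supercritical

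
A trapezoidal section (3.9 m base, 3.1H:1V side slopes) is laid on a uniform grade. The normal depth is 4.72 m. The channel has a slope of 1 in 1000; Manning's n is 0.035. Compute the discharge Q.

With bottom width b = 3.9 m and side slope z = 3.1: A = (b + zy)y = (3.9 + 3.1×4.72)×4.72 = 87.47 m²; P = b + 2y√(1+z²) = 3.9 + 2×4.72×3.257 = 34.65 m.
Hydraulic radius R = A/P = 87.47/34.65 = 2.524 m.
Manning's equation: Q = (1/n) A R^(2/3) S^(1/2) = (1/0.035) × 87.47 × 2.524^(2/3) × 0.001^(1/2) = 147 m³/s.

Q = 147 m³/s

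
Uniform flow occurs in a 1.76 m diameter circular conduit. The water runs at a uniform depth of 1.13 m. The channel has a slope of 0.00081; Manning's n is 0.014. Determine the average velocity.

V = 1.29 m/s

For a circular section of diameter D = 1.76 m at depth y = 1.13 m, the central angle is θ = 2 arccos(1 − 2y/D) = 3.718 rad. Then A = (D²/8)(θ − sin θ) = 1.65 m² and P = Dθ/2 = 3.272 m.
Hydraulic radius R = A/P = 1.65/3.272 = 0.5045 m.
From Manning's equation, V = (1/n) R^(2/3) S^(1/2) = (1/0.014) × 0.5045^(2/3) × 0.00081^(1/2) = 1.29 m/s.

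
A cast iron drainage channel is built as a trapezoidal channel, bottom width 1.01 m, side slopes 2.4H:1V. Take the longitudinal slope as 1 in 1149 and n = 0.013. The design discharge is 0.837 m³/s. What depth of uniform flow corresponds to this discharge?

y_n = 0.431 m

Manning's equation rearranged: A R^(2/3) = nQ / (1·√S) = 0.013 × 0.837 / (√0.0008703) = 0.3688.
Trying y = 0.504 m: A R^(2/3) = 0.5103 — high.
Trying y = 0.368 m: A R^(2/3) = 0.2678 — low.
Trying y = 0.431 m: A R^(2/3) = 0.369 — matches.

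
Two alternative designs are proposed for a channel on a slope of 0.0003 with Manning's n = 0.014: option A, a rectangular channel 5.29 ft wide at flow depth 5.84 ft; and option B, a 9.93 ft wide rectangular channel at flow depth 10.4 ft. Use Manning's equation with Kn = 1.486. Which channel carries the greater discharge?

Channel A: Flow area A = b·y = 5.29 × 5.84 = 30.89 ft². Wetted perimeter P = b + 2y = 5.29 + 2×5.84 = 16.97 ft. Hydraulic radius R = A/P = 30.89/16.97 = 1.82 ft. Q_A = (1.486/0.014)·30.89·1.82^(2/3)·√0.0003 = 84.68 ft³/s.
Channel B: Flow area A = b·y = 9.93 × 10.4 = 103.3 ft². Wetted perimeter P = b + 2y = 9.93 + 2×10.4 = 30.73 ft. Hydraulic radius R = A/P = 103.3/30.73 = 3.361 ft. Q_B = (1.486/0.014)·103.3·3.361^(2/3)·√0.0003 = 426 ft³/s.
Q_A = 84.68 ft³/s vs Q_B = 426 ft³/s, so channel B carries more.

channel B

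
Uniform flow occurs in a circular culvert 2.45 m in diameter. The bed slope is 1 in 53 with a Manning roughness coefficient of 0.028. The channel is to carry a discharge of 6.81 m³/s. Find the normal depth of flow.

Manning's equation rearranged: A R^(2/3) = nQ / (1·√S) = 0.028 × 6.81 / (√0.01887) = 1.388.
Trying y = 0.924 m: A R^(2/3) = 1.028 — too small.
Trying y = 1.39 m: A R^(2/3) = 2.093 — too large.
Trying y = 1.09 m: A R^(2/3) = 1.388 — close enough.

y_n = 1.09 m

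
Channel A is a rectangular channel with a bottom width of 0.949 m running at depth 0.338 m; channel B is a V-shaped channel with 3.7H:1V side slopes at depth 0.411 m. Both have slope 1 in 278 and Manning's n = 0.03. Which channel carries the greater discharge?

channel B

Channel A: Flow area A = b·y = 0.949 × 0.338 = 0.3208 m². Wetted perimeter P = b + 2y = 0.949 + 2×0.338 = 1.625 m. Hydraulic radius R = A/P = 0.3208/1.625 = 0.1974 m. Q_A = (1/0.03)·0.3208·0.1974^(2/3)·√0.003597 = 0.2174 m³/s.
Channel B: For a triangular section with side slope z = 3.7: A = zy² = 3.7×0.411² = 0.625 m²; P = 2y√(1+z²) = 2×0.411×3.833 = 3.151 m. Hydraulic radius R = A/P = 0.625/3.151 = 0.1984 m. Q_B = (1/0.03)·0.625·0.1984^(2/3)·√0.003597 = 0.425 m³/s.
Q_A = 0.2174 m³/s vs Q_B = 0.425 m³/s, so channel B carries more.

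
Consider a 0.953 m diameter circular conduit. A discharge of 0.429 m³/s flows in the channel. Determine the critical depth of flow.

y_c = 0.374 m

At critical depth, Q² T / (g A³) = 1, i.e. A³/T = Q²/g = 0.429²/9.81 = 0.01876.
Try y = 0.262 m: A³/T = 0.004756 — too small.
Try y = 0.434 m: A³/T = 0.03331 — too large.
Try y = 0.374 m: A³/T = 0.01883 — close enough.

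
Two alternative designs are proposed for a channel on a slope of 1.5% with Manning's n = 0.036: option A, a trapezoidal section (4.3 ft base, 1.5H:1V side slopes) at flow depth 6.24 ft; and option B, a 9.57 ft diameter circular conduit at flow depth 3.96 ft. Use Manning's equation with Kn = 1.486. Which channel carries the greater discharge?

channel A

Channel A: With bottom width b = 4.3 ft and side slope z = 1.5: A = (b + zy)y = (4.3 + 1.5×6.24)×6.24 = 85.24 ft²; P = b + 2y√(1+z²) = 4.3 + 2×6.24×1.803 = 26.8 ft. Hydraulic radius R = A/P = 85.24/26.8 = 3.181 ft. Q_A = (1.486/0.036)·85.24·3.181^(2/3)·√0.015 = 932 ft³/s.
Channel B: For a circular section of diameter D = 9.57 ft at depth y = 3.96 ft, the central angle is θ = 2 arccos(1 − 2y/D) = 2.795 rad. Then A = (D²/8)(θ − sin θ) = 28.11 ft² and P = Dθ/2 = 13.37 ft. Hydraulic radius R = A/P = 28.11/13.37 = 2.102 ft. Q_B = (1.486/0.036)·28.11·2.102^(2/3)·√0.015 = 233.2 ft³/s.
Q_A = 932 ft³/s vs Q_B = 233.2 ft³/s, so channel A carries more.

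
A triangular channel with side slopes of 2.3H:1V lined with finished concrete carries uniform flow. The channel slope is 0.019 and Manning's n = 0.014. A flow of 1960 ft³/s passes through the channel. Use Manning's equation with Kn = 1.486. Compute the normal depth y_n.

Manning's equation rearranged: A R^(2/3) = nQ / (1.486·√S) = 0.014 × 1960 / (1.486 × √0.019) = 134.
Trying y = 3.9 ft: A R^(2/3) = 51.54 — too small.
Trying y = 6.37 ft: A R^(2/3) = 190.7 — too large.
Trying y = 5.58 ft: A R^(2/3) = 134 — ≈ 134.

y_n = 5.58 ft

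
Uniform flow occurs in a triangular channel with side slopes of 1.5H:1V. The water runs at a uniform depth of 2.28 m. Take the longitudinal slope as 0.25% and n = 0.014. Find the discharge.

For a triangular section with side slope z = 1.5: A = zy² = 1.5×2.28² = 7.798 m²; P = 2y√(1+z²) = 2×2.28×1.803 = 8.221 m.
Hydraulic radius R = A/P = 7.798/8.221 = 0.9485 m.
Manning's equation: Q = (1/n) A R^(2/3) S^(1/2) = (1/0.014) × 7.798 × 0.9485^(2/3) × 0.0025^(1/2) = 26.9 m³/s.

Q = 26.9 m³/s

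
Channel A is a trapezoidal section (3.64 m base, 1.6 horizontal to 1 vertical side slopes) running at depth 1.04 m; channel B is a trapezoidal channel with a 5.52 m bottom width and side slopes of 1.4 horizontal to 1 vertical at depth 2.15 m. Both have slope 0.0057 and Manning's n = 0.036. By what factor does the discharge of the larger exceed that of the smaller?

5.18

Channel A: With bottom width b = 3.64 m and side slope z = 1.6: A = (b + zy)y = (3.64 + 1.6×1.04)×1.04 = 5.516 m²; P = b + 2y√(1+z²) = 3.64 + 2×1.04×1.887 = 7.565 m. Hydraulic radius R = A/P = 5.516/7.565 = 0.7292 m. Q_A = (1/0.036)·5.516·0.7292^(2/3)·√0.0057 = 9.372 m³/s.
Channel B: With bottom width b = 5.52 m and side slope z = 1.4: A = (b + zy)y = (5.52 + 1.4×2.15)×2.15 = 18.34 m²; P = b + 2y√(1+z²) = 5.52 + 2×2.15×1.72 = 12.92 m. Hydraulic radius R = A/P = 18.34/12.92 = 1.42 m. Q_B = (1/0.036)·18.34·1.42^(2/3)·√0.0057 = 48.58 m³/s.
The larger discharge is 48.58 m³/s and the smaller is 9.372 m³/s; the ratio is 5.18.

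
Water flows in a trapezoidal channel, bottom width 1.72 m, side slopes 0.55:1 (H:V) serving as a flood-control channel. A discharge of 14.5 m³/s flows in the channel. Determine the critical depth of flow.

At critical depth, Q² T / (g A³) = 1, i.e. A³/T = Q²/g = 14.5²/9.81 = 21.43.
Try y = 1.24 m: A³/T = 8.568 — too small.
Try y = 1.62 m: A³/T = 21.61 — matches.

y_c = 1.62 m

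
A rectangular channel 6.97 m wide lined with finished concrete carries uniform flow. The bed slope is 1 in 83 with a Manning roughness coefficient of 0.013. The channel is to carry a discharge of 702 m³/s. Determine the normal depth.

y_n = 6.83 m

Manning's equation rearranged: A R^(2/3) = nQ / (1·√S) = 0.013 × 702 / (√0.01205) = 83.14.
Try y = 8 m: A R^(2/3) = 100.7 — too large.
Try y = 6.83 m: A R^(2/3) = 83.13 — close enough.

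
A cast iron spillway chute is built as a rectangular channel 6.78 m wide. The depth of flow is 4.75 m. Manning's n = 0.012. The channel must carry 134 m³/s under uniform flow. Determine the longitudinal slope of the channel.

S = 0.001

Flow area A = b·y = 6.78 × 4.75 = 32.2 m². Wetted perimeter P = b + 2y = 6.78 + 2×4.75 = 16.28 m.
Hydraulic radius R = A/P = 32.2/16.28 = 1.978 m.
From Manning's equation, S = [nQ / (1 A R^(2/3))]² = [0.012 × 134 / (1 × 32.2 × 1.978^(2/3))]² = 0.001.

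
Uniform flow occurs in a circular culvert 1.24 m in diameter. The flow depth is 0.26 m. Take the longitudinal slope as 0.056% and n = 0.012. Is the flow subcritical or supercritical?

For a circular section of diameter D = 1.24 m at depth y = 0.26 m, the central angle is θ = 2 arccos(1 − 2y/D) = 1.903 rad. Then A = (D²/8)(θ − sin θ) = 0.184 m² and P = Dθ/2 = 1.18 m.
Hydraulic radius R = A/P = 0.184/1.18 = 0.1559 m.
V = (1/n) R^(2/3) √S = (1/0.012) × 0.1559^(2/3) × √0.00056 = 0.5713 m/s. Hydraulic depth D_h = A/T = 0.184/1.01 = 0.1822 m.
Froude number Fr = V/√(g·D_h) = 0.5713/√(9.81×0.1822) = 0.427, which is less than 1, so the flow is subcritical.

subcritical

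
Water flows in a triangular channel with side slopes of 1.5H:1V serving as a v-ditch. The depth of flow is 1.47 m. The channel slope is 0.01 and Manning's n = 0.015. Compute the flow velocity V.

For a triangular section with side slope z = 1.5: A = zy² = 1.5×1.47² = 3.241 m²; P = 2y√(1+z²) = 2×1.47×1.803 = 5.3 m.
Hydraulic radius R = A/P = 3.241/5.3 = 0.6116 m.
From Manning's equation, V = (1/n) R^(2/3) S^(1/2) = (1/0.015) × 0.6116^(2/3) × 0.01^(1/2) = 4.8 m/s.

V = 4.8 m/s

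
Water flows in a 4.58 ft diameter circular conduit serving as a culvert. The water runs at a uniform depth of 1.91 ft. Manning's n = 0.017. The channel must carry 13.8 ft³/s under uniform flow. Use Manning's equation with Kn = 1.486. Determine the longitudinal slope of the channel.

S = 0.00058

For a circular section of diameter D = 4.58 ft at depth y = 1.91 ft, the central angle is θ = 2 arccos(1 − 2y/D) = 2.808 rad. Then A = (D²/8)(θ − sin θ) = 6.505 ft² and P = Dθ/2 = 6.431 ft.
Hydraulic radius R = A/P = 6.505/6.431 = 1.012 ft.
From Manning's equation, S = [nQ / (1.486 A R^(2/3))]² = [0.017 × 13.8 / (1.486 × 6.505 × 1.012^(2/3))]² = 0.00058.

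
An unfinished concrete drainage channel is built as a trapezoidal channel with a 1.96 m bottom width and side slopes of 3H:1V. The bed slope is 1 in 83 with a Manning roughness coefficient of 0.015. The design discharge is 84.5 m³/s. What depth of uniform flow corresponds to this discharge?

y_n = 1.7 m

Manning's equation rearranged: A R^(2/3) = nQ / (1·√S) = 0.015 × 84.5 / (√0.01205) = 11.55.
Trying y = 2.14 m: A R^(2/3) = 19.77 — over.
Trying y = 1.7 m: A R^(2/3) = 11.55 — matches.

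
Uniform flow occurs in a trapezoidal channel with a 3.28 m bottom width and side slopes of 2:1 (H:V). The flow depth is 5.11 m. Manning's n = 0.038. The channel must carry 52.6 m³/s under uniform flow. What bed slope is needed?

S = 0.00023

With bottom width b = 3.28 m and side slope z = 2: A = (b + zy)y = (3.28 + 2×5.11)×5.11 = 68.98 m²; P = b + 2y√(1+z²) = 3.28 + 2×5.11×2.236 = 26.13 m.
Hydraulic radius R = A/P = 68.98/26.13 = 2.64 m.
From Manning's equation, S = [nQ / (1 A R^(2/3))]² = [0.038 × 52.6 / (1 × 68.98 × 2.64^(2/3))]² = 0.00023.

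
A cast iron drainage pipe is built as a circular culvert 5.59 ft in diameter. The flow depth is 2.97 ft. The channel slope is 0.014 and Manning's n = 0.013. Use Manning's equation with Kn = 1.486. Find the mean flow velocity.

V = 17.3 ft/s

For a circular section of diameter D = 5.59 ft at depth y = 2.97 ft, the central angle is θ = 2 arccos(1 − 2y/D) = 3.267 rad. Then A = (D²/8)(θ − sin θ) = 13.25 ft² and P = Dθ/2 = 9.131 ft.
Hydraulic radius R = A/P = 13.25/9.131 = 1.451 ft.
From Manning's equation, V = (1.486/n) R^(2/3) S^(1/2) = (1.486/0.013) × 1.451^(2/3) × 0.014^(1/2) = 17.3 ft/s.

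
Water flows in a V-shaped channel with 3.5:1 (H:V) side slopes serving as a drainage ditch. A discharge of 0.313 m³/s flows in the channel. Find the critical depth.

y_c = 0.277 m

At critical depth, Q² T / (g A³) = 1, i.e. A³/T = Q²/g = 0.313²/9.81 = 0.009987.
At y = 0.328 m: A³/T = 0.02325 — too large.
At y = 0.209 m: A³/T = 0.002443 — too small.
At y = 0.277 m: A³/T = 0.009989 — close enough.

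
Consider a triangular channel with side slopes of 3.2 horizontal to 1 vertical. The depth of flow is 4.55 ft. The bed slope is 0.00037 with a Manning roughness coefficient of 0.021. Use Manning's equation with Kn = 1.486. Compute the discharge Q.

Q = 151 ft³/s

For a triangular section with side slope z = 3.2: A = zy² = 3.2×4.55² = 66.25 ft²; P = 2y√(1+z²) = 2×4.55×3.353 = 30.51 ft.
Hydraulic radius R = A/P = 66.25/30.51 = 2.171 ft.
Manning's equation: Q = (1.486/n) A R^(2/3) S^(1/2) = (1.486/0.021) × 66.25 × 2.171^(2/3) × 0.00037^(1/2) = 151 ft³/s.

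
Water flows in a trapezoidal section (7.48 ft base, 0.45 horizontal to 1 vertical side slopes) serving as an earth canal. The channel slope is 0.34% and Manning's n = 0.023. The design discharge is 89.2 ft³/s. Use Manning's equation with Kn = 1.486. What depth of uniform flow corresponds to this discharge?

y_n = 2.15 ft

Manning's equation rearranged: A R^(2/3) = nQ / (1.486·√S) = 0.023 × 89.2 / (1.486 × √0.0034) = 23.68.
At y = 2.69 ft: A R^(2/3) = 33.91 — over.
At y = 1.51 ft: A R^(2/3) = 13.46 — short.
At y = 2.15 ft: A R^(2/3) = 23.69 — matches.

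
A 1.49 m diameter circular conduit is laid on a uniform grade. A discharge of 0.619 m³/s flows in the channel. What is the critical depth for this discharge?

At critical depth, Q² T / (g A³) = 1, i.e. A³/T = Q²/g = 0.619²/9.81 = 0.03906.
At y = 0.323 m: A³/T = 0.01759 — too small.
At y = 0.439 m: A³/T = 0.05814 — too large.
At y = 0.396 m: A³/T = 0.03896 — matches.

y_c = 0.396 m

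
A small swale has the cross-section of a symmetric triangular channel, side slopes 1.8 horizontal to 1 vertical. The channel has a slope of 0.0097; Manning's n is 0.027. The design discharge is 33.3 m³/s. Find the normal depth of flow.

y_n = 2.26 m

Manning's equation rearranged: A R^(2/3) = nQ / (1·√S) = 0.027 × 33.3 / (√0.0097) = 9.129.
Trying y = 1.72 m: A R^(2/3) = 4.403 — too small.
Trying y = 2.82 m: A R^(2/3) = 16.46 — too large.
Trying y = 2.26 m: A R^(2/3) = 9.119 — ≈ 9.129.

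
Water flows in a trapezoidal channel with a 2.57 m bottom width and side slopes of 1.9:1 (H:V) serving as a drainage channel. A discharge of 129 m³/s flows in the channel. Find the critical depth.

y_c = 3.32 m

At critical depth, Q² T / (g A³) = 1, i.e. A³/T = Q²/g = 129²/9.81 = 1696.
Trying y = 4.22 m: A³/T = 4794 — over.
Trying y = 2.89 m: A³/T = 932.9 — short.
Trying y = 3.32 m: A³/T = 1686 — close enough.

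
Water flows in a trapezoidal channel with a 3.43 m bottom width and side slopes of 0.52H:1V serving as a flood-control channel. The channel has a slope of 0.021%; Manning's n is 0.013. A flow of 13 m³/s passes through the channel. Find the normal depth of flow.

Manning's equation rearranged: A R^(2/3) = nQ / (1·√S) = 0.013 × 13 / (√0.00021) = 11.66.
Trying y = 1.78 m: A R^(2/3) = 7.967 — short.
Trying y = 2.52 m: A R^(2/3) = 14.31 — over.
Trying y = 2.23 m: A R^(2/3) = 11.62 — ≈ 11.66.

y_n = 2.23 m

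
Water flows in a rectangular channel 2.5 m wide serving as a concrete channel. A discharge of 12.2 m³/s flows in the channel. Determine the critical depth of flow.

y_c = 1.34 m

For a rectangular channel, critical depth y_c = (q²/g)^(1/3) where q = Q/b = 12.2/2.5 = 4.88 m²/s.
So y_c = (4.88²/9.81)^(1/3) = 1.34 m.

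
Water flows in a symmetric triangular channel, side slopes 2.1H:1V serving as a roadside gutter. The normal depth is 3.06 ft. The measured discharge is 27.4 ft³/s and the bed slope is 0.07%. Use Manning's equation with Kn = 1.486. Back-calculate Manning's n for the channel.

n = 0.035

For a triangular section with side slope z = 2.1: A = zy² = 2.1×3.06² = 19.66 ft²; P = 2y√(1+z²) = 2×3.06×2.326 = 14.23 ft.
Hydraulic radius R = A/P = 19.66/14.23 = 1.381 ft.
Rearranging Manning's equation: n = (1.486/Q) A R^(2/3) S^(1/2) = (1.486/27.4) × 19.66 × 1.381^(2/3) × √0.0007 = 0.035.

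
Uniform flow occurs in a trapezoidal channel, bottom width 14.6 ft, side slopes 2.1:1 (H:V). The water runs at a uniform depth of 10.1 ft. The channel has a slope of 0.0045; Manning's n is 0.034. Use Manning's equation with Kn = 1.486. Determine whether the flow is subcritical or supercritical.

With bottom width b = 14.6 ft and side slope z = 2.1: A = (b + zy)y = (14.6 + 2.1×10.1)×10.1 = 361.7 ft²; P = b + 2y√(1+z²) = 14.6 + 2×10.1×2.326 = 61.58 ft.
Hydraulic radius R = A/P = 361.7/61.58 = 5.873 ft.
V = (1.486/n) R^(2/3) √S = (1.486/0.034) × 5.873^(2/3) × √0.0045 = 9.544 ft/s. Hydraulic depth D_h = A/T = 361.7/57.02 = 6.343 ft.
Froude number Fr = V/√(g·D_h) = 9.544/√(32.2×6.343) = 0.668, which is less than 1, so the flow is subcritical.

subcritical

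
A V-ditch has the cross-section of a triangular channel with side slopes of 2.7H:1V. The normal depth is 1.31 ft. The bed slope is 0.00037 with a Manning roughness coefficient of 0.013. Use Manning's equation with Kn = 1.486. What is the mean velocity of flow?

For a triangular section with side slope z = 2.7: A = zy² = 2.7×1.31² = 4.633 ft²; P = 2y√(1+z²) = 2×1.31×2.879 = 7.544 ft.
Hydraulic radius R = A/P = 4.633/7.544 = 0.6142 ft.
From Manning's equation, V = (1.486/n) R^(2/3) S^(1/2) = (1.486/0.013) × 0.6142^(2/3) × 0.00037^(1/2) = 1.59 ft/s.

V = 1.59 ft/s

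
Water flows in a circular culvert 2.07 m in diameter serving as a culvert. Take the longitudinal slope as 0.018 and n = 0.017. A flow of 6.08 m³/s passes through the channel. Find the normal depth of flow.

Manning's equation rearranged: A R^(2/3) = nQ / (1·√S) = 0.017 × 6.08 / (√0.018) = 0.7704.
Try y = 0.942 m: A R^(2/3) = 0.9216 — over.
Try y = 0.736 m: A R^(2/3) = 0.5875 — short.
Try y = 0.852 m: A R^(2/3) = 0.7701 — matches.

y_n = 0.852 m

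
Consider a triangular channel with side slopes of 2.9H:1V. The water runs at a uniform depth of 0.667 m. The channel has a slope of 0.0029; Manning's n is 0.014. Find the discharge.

For a triangular section with side slope z = 2.9: A = zy² = 2.9×0.667² = 1.29 m²; P = 2y√(1+z²) = 2×0.667×3.068 = 4.092 m.
Hydraulic radius R = A/P = 1.29/4.092 = 0.3153 m.
Manning's equation: Q = (1/n) A R^(2/3) S^(1/2) = (1/0.014) × 1.29 × 0.3153^(2/3) × 0.0029^(1/2) = 2.3 m³/s.

Q = 2.3 m³/s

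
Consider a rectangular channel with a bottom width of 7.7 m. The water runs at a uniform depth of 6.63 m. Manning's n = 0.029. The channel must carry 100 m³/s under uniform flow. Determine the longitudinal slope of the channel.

Flow area A = b·y = 7.7 × 6.63 = 51.05 m². Wetted perimeter P = b + 2y = 7.7 + 2×6.63 = 20.96 m.
Hydraulic radius R = A/P = 51.05/20.96 = 2.436 m.
From Manning's equation, S = [nQ / (1 A R^(2/3))]² = [0.029 × 100 / (1 × 51.05 × 2.436^(2/3))]² = 0.000985.

S = 0.000985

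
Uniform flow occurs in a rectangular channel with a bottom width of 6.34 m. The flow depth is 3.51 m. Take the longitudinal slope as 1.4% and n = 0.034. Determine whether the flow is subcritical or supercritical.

subcritical

Flow area A = b·y = 6.34 × 3.51 = 22.25 m². Wetted perimeter P = b + 2y = 6.34 + 2×3.51 = 13.36 m.
Hydraulic radius R = A/P = 22.25/13.36 = 1.666 m.
V = (1/n) R^(2/3) √S = (1/0.034) × 1.666^(2/3) × √0.014 = 4.89 m/s. Hydraulic depth D_h = A/T = 22.25/6.34 = 3.51 m.
Froude number Fr = V/√(g·D_h) = 4.89/√(9.81×3.51) = 0.833, which is less than 1, so the flow is subcritical.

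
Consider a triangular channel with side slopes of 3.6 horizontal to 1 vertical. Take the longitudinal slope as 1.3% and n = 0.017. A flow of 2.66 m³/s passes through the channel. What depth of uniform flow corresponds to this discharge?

Manning's equation rearranged: A R^(2/3) = nQ / (1·√S) = 0.017 × 2.66 / (√0.013) = 0.3966.
Trying y = 0.453 m: A R^(2/3) = 0.2678 — low.
Trying y = 0.525 m: A R^(2/3) = 0.3968 — matches.

y_n = 0.525 m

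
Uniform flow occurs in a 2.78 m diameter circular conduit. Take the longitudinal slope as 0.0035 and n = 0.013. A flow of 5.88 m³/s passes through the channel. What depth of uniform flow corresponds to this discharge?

Manning's equation rearranged: A R^(2/3) = nQ / (1·√S) = 0.013 × 5.88 / (√0.0035) = 1.292.
Try y = 0.88 m: A R^(2/3) = 1.034 — too small.
Try y = 1.25 m: A R^(2/3) = 1.981 — too large.
Try y = 0.989 m: A R^(2/3) = 1.291 — ≈ 1.292.

y_n = 0.989 m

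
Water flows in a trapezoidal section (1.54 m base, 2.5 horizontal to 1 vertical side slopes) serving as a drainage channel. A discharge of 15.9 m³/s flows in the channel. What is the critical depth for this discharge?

y_c = 1.25 m

At critical depth, Q² T / (g A³) = 1, i.e. A³/T = Q²/g = 15.9²/9.81 = 25.77.
Trying y = 1.06 m: A³/T = 12.81 — low.
Trying y = 1.5 m: A³/T = 55.27 — high.
Trying y = 1.25 m: A³/T = 25.45 — ≈ 25.77.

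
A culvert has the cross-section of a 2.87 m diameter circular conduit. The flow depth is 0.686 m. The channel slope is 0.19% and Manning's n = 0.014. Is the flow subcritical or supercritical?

subcritical

For a circular section of diameter D = 2.87 m at depth y = 0.686 m, the central angle is θ = 2 arccos(1 − 2y/D) = 2.043 rad. Then A = (D²/8)(θ − sin θ) = 1.187 m² and P = Dθ/2 = 2.932 m.
Hydraulic radius R = A/P = 1.187/2.932 = 0.4048 m.
V = (1/n) R^(2/3) √S = (1/0.014) × 0.4048^(2/3) × √0.0019 = 1.704 m/s. Hydraulic depth D_h = A/T = 1.187/2.448 = 0.4849 m.
Froude number Fr = V/√(g·D_h) = 1.704/√(9.81×0.4849) = 0.781, which is less than 1, so the flow is subcritical.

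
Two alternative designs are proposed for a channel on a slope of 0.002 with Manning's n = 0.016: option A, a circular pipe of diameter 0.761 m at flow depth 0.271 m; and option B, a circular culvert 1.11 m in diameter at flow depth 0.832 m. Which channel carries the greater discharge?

Channel A: For a circular section of diameter D = 0.761 m at depth y = 0.271 m, the central angle is θ = 2 arccos(1 − 2y/D) = 2.558 rad. Then A = (D²/8)(θ − sin θ) = 0.1453 m² and P = Dθ/2 = 0.9732 m. Hydraulic radius R = A/P = 0.1453/0.9732 = 0.1493 m. Q_A = (1/0.016)·0.1453·0.1493^(2/3)·√0.002 = 0.1142 m³/s.
Channel B: For a circular section of diameter D = 1.11 m at depth y = 0.832 m, the central angle is θ = 2 arccos(1 − 2y/D) = 4.187 rad. Then A = (D²/8)(θ − sin θ) = 0.778 m² and P = Dθ/2 = 2.324 m. Hydraulic radius R = A/P = 0.778/2.324 = 0.3348 m. Q_B = (1/0.016)·0.778·0.3348^(2/3)·√0.002 = 1.049 m³/s.
Q_A = 0.1142 m³/s vs Q_B = 1.049 m³/s, so channel B carries more.

channel B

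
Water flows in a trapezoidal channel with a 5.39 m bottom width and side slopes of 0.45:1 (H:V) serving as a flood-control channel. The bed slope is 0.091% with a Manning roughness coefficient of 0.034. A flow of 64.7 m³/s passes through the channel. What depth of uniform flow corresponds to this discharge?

y_n = 5.24 m

Manning's equation rearranged: A R^(2/3) = nQ / (1·√S) = 0.034 × 64.7 / (√0.00091) = 72.92.
At y = 4.11 m: A R^(2/3) = 48.26 — low.
At y = 6.49 m: A R^(2/3) = 105.8 — high.
At y = 5.24 m: A R^(2/3) = 72.88 — ≈ 72.92.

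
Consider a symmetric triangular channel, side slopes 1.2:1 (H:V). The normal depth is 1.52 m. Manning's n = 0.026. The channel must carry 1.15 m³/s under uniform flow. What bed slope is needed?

S = 0.000238

For a triangular section with side slope z = 1.2: A = zy² = 1.2×1.52² = 2.772 m²; P = 2y√(1+z²) = 2×1.52×1.562 = 4.749 m.
Hydraulic radius R = A/P = 2.772/4.749 = 0.5838 m.
From Manning's equation, S = [nQ / (1 A R^(2/3))]² = [0.026 × 1.15 / (1 × 2.772 × 0.5838^(2/3))]² = 0.000238.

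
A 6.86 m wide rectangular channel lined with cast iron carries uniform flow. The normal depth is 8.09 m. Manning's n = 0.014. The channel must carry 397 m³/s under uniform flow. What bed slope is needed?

S = 0.00311

Flow area A = b·y = 6.86 × 8.09 = 55.5 m². Wetted perimeter P = b + 2y = 6.86 + 2×8.09 = 23.04 m.
Hydraulic radius R = A/P = 55.5/23.04 = 2.409 m.
From Manning's equation, S = [nQ / (1 A R^(2/3))]² = [0.014 × 397 / (1 × 55.5 × 2.409^(2/3))]² = 0.00311.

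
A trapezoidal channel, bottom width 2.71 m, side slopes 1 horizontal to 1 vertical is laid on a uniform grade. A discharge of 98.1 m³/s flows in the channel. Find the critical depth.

At critical depth, Q² T / (g A³) = 1, i.e. A³/T = Q²/g = 98.1²/9.81 = 981.
At y = 3.82 m: A³/T = 1500 — too large.
At y = 3.43 m: A³/T = 976.1 — matches.

y_c = 3.43 m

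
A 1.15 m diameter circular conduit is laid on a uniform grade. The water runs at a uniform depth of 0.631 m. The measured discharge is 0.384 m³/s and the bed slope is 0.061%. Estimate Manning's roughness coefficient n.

n = 0.017

For a circular section of diameter D = 1.15 m at depth y = 0.631 m, the central angle is θ = 2 arccos(1 − 2y/D) = 3.337 rad. Then A = (D²/8)(θ − sin θ) = 0.5836 m² and P = Dθ/2 = 1.919 m.
Hydraulic radius R = A/P = 0.5836/1.919 = 0.3042 m.
Rearranging Manning's equation: n = (1/Q) A R^(2/3) S^(1/2) = (1/0.384) × 0.5836 × 0.3042^(2/3) × √0.00061 = 0.017.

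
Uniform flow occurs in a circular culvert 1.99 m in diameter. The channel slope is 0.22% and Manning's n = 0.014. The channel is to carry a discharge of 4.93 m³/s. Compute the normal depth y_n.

Manning's equation rearranged: A R^(2/3) = nQ / (1·√S) = 0.014 × 4.93 / (√0.0022) = 1.472.
At y = 1.1 m: A R^(2/3) = 1.153 — too small.
At y = 1.6 m: A R^(2/3) = 1.918 — too large.
At y = 1.29 m: A R^(2/3) = 1.471 — matches.

y_n = 1.29 m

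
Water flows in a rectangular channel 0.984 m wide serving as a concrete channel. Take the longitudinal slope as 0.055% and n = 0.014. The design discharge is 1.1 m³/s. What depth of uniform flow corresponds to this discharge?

y_n = 1.32 m

Manning's equation rearranged: A R^(2/3) = nQ / (1·√S) = 0.014 × 1.1 / (√0.00055) = 0.6567.
At y = 1.52 m: A R^(2/3) = 0.7732 — high.
At y = 1.15 m: A R^(2/3) = 0.5562 — low.
At y = 1.32 m: A R^(2/3) = 0.6554 — ≈ 0.6567.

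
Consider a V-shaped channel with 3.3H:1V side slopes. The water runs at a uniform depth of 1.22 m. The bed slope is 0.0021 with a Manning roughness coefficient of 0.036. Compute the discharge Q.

For a triangular section with side slope z = 3.3: A = zy² = 3.3×1.22² = 4.912 m²; P = 2y√(1+z²) = 2×1.22×3.448 = 8.414 m.
Hydraulic radius R = A/P = 4.912/8.414 = 0.5838 m.
Manning's equation: Q = (1/n) A R^(2/3) S^(1/2) = (1/0.036) × 4.912 × 0.5838^(2/3) × 0.0021^(1/2) = 4.37 m³/s.

Q = 4.37 m³/s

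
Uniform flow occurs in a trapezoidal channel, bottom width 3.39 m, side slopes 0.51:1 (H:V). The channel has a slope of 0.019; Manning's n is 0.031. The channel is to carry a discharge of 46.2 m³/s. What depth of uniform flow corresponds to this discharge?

y_n = 2.11 m

Manning's equation rearranged: A R^(2/3) = nQ / (1·√S) = 0.031 × 46.2 / (√0.019) = 10.39.
Try y = 2.39 m: A R^(2/3) = 12.84 — over.
Try y = 1.48 m: A R^(2/3) = 5.777 — short.
Try y = 2.11 m: A R^(2/3) = 10.4 — close enough.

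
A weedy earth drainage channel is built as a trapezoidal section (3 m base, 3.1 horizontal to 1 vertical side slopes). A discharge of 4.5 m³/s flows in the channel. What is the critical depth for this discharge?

At critical depth, Q² T / (g A³) = 1, i.e. A³/T = Q²/g = 4.5²/9.81 = 2.064.
At y = 0.629 m: A³/T = 4.374 — high.
At y = 0.51 m: A³/T = 2.07 — ≈ 2.064.

y_c = 0.51 m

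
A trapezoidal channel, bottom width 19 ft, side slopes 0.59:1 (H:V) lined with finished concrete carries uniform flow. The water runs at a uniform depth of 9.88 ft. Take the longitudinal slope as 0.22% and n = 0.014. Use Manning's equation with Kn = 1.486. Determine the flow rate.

With bottom width b = 19 ft and side slope z = 0.59: A = (b + zy)y = (19 + 0.59×9.88)×9.88 = 245.3 ft²; P = b + 2y√(1+z²) = 19 + 2×9.88×1.161 = 41.94 ft.
Hydraulic radius R = A/P = 245.3/41.94 = 5.849 ft.
Manning's equation: Q = (1.486/n) A R^(2/3) S^(1/2) = (1.486/0.014) × 245.3 × 5.849^(2/3) × 0.0022^(1/2) = 3960 ft³/s.

Q = 3960 ft³/s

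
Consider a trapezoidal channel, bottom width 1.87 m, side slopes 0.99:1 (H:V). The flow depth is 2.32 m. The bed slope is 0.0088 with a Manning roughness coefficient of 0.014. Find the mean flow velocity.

With bottom width b = 1.87 m and side slope z = 0.99: A = (b + zy)y = (1.87 + 0.99×2.32)×2.32 = 9.667 m²; P = b + 2y√(1+z²) = 1.87 + 2×2.32×1.407 = 8.399 m.
Hydraulic radius R = A/P = 9.667/8.399 = 1.151 m.
From Manning's equation, V = (1/n) R^(2/3) S^(1/2) = (1/0.014) × 1.151^(2/3) × 0.0088^(1/2) = 7.36 m/s.

V = 7.36 m/s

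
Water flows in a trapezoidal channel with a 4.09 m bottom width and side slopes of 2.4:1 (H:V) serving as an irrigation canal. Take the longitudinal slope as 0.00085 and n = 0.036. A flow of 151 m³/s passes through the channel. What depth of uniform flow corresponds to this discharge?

y_n = 5.41 m

Manning's equation rearranged: A R^(2/3) = nQ / (1·√S) = 0.036 × 151 / (√0.00085) = 186.5.
Try y = 6.61 m: A R^(2/3) = 299.9 — over.
Try y = 4.12 m: A R^(2/3) = 99.09 — short.
Try y = 5.41 m: A R^(2/3) = 186.4 — close enough.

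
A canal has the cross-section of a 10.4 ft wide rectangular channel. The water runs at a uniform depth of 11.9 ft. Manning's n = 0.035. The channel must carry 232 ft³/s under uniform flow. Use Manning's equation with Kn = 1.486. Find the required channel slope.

S = 0.000351

Flow area A = b·y = 10.4 × 11.9 = 123.8 ft². Wetted perimeter P = b + 2y = 10.4 + 2×11.9 = 34.2 ft.
Hydraulic radius R = A/P = 123.8/34.2 = 3.619 ft.
From Manning's equation, S = [nQ / (1.486 A R^(2/3))]² = [0.035 × 232 / (1.486 × 123.8 × 3.619^(2/3))]² = 0.000351.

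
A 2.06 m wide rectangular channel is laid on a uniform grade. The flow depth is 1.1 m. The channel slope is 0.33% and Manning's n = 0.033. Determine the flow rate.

Flow area A = b·y = 2.06 × 1.1 = 2.266 m². Wetted perimeter P = b + 2y = 2.06 + 2×1.1 = 4.26 m.
Hydraulic radius R = A/P = 2.266/4.26 = 0.5319 m.
Manning's equation: Q = (1/n) A R^(2/3) S^(1/2) = (1/0.033) × 2.266 × 0.5319^(2/3) × 0.0033^(1/2) = 2.59 m³/s.

Q = 2.59 m³/s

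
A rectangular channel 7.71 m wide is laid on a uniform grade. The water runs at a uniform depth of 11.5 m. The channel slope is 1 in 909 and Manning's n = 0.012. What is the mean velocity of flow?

V = 5.6 m/s

Flow area A = b·y = 7.71 × 11.5 = 88.67 m². Wetted perimeter P = b + 2y = 7.71 + 2×11.5 = 30.71 m.
Hydraulic radius R = A/P = 88.67/30.71 = 2.887 m.
From Manning's equation, V = (1/n) R^(2/3) S^(1/2) = (1/0.012) × 2.887^(2/3) × 0.0011^(1/2) = 5.6 m/s.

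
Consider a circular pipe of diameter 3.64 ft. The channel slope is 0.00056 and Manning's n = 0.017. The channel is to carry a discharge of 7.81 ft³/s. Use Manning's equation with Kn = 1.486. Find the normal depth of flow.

y_n = 1.57 ft

Manning's equation rearranged: A R^(2/3) = nQ / (1.486·√S) = 0.017 × 7.81 / (1.486 × √0.00056) = 3.776.
Try y = 1.99 ft: A R^(2/3) = 5.668 — high.
Try y = 1.57 ft: A R^(2/3) = 3.775 — ≈ 3.776.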